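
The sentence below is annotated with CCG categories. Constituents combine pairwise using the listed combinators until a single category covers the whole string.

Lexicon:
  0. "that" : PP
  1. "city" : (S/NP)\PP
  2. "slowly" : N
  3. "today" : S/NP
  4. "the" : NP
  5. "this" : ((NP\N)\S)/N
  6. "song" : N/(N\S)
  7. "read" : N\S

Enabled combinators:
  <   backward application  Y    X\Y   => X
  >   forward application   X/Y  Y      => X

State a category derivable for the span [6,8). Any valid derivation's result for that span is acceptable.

[0,8] S   >
  [0,2] S/NP   <
    [0,1] "that" : PP
    [1,2] "city" : (S/NP)\PP
  [2,8] NP   <
    [2,3] "slowly" : N
    [3,8] NP\N   <
      [3,5] S   >
        [3,4] "today" : S/NP
        [4,5] "the" : NP
      [5,8] (NP\N)\S   >
        [5,6] "this" : ((NP\N)\S)/N
        [6,8] N   >
          [6,7] "song" : N/(N\S)
          [7,8] "read" : N\S

N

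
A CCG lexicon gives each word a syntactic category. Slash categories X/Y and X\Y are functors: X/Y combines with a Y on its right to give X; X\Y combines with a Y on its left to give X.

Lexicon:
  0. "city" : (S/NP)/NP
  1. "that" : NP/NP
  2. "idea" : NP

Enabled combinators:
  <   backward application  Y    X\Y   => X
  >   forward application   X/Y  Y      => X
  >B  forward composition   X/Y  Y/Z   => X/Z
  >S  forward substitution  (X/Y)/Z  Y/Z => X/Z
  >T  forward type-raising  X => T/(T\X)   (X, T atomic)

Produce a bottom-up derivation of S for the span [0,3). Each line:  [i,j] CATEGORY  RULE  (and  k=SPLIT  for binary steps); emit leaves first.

[0,3] S   >
  [0,2] S/NP   >S
    [0,1] "city" : (S/NP)/NP
    [1,2] "that" : NP/NP
  [2,3] "idea" : NP

[0,1] (S/NP)/NP  lex  "city"
[1,2] NP/NP  lex  "that"
[0,2] S/NP  >S  k=1
[2,3] NP  lex  "idea"
[0,3] S  >  k=2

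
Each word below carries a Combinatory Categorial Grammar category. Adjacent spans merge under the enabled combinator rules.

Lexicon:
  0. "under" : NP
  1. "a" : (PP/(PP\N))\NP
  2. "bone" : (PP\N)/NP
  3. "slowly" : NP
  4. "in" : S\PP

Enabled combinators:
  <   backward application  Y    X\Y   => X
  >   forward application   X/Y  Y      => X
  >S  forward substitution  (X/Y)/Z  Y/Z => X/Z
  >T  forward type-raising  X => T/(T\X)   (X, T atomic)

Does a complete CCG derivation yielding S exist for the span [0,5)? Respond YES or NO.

YES

[0,5] S   <
  [0,4] PP   >
    [0,2] PP/(PP\N)   <
      [0,1] "under" : NP
      [1,2] "a" : (PP/(PP\N))\NP
    [2,4] PP\N   >
      [2,3] "bone" : (PP\N)/NP
      [3,4] "slowly" : NP
  [4,5] "in" : S\PP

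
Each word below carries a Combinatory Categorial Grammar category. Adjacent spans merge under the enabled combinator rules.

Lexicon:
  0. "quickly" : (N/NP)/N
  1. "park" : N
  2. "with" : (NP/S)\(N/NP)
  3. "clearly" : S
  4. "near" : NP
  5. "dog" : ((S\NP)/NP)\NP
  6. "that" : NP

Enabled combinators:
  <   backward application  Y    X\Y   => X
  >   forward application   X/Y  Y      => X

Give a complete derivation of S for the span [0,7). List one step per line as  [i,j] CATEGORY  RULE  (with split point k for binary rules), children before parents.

[0,7] S   <
  [0,4] NP   >
    [0,3] NP/S   <
      [0,2] N/NP   >
        [0,1] "quickly" : (N/NP)/N
        [1,2] "park" : N
      [2,3] "with" : (NP/S)\(N/NP)
    [3,4] "clearly" : S
  [4,7] S\NP   >
    [4,6] (S\NP)/NP   <
      [4,5] "near" : NP
      [5,6] "dog" : ((S\NP)/NP)\NP
    [6,7] "that" : NP

[0,1] (N/NP)/N  lex  "quickly"
[1,2] N  lex  "park"
[0,2] N/NP  >  k=1
[2,3] (NP/S)\(N/NP)  lex  "with"
[0,3] NP/S  <  k=2
[3,4] S  lex  "clearly"
[0,4] NP  >  k=3
[4,5] NP  lex  "near"
[5,6] ((S\NP)/NP)\NP  lex  "dog"
[4,6] (S\NP)/NP  <  k=5
[6,7] NP  lex  "that"
[4,7] S\NP  >  k=6
[0,7] S  <  k=4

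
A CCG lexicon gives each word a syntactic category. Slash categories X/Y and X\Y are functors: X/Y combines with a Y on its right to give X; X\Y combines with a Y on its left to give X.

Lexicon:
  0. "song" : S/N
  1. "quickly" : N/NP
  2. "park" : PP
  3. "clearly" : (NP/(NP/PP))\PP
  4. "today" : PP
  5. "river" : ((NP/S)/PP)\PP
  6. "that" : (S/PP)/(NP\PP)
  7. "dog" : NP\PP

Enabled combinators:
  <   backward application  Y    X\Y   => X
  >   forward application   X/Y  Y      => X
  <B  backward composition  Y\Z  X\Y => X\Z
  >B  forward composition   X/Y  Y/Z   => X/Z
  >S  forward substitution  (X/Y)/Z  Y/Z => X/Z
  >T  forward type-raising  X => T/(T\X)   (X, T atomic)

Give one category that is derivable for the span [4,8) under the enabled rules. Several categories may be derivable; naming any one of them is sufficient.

[0,8] S   >
  [0,2] S/NP   >B
    [0,1] "song" : S/N
    [1,2] "quickly" : N/NP
  [2,8] NP   >
    [2,4] NP/(NP/PP)   <
      [2,3] "park" : PP
      [3,4] "clearly" : (NP/(NP/PP))\PP
    [4,8] NP/PP   >S
      [4,6] (NP/S)/PP   <
        [4,5] "today" : PP
        [5,6] "river" : ((NP/S)/PP)\PP
      [6,8] S/PP   >
        [6,7] "that" : (S/PP)/(NP\PP)
        [7,8] "dog" : NP\PP

NP/PP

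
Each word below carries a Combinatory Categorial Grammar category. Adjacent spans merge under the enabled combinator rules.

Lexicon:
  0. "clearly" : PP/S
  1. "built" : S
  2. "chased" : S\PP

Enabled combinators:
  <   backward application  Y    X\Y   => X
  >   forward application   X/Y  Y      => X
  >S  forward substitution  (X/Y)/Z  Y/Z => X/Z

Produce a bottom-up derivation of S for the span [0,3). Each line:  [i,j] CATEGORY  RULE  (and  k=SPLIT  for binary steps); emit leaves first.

[0,3] S   <
  [0,2] PP   >
    [0,1] "clearly" : PP/S
    [1,2] "built" : S
  [2,3] "chased" : S\PP

[0,1] PP/S  lex  "clearly"
[1,2] S  lex  "built"
[0,2] PP  >  k=1
[2,3] S\PP  lex  "chased"
[0,3] S  <  k=2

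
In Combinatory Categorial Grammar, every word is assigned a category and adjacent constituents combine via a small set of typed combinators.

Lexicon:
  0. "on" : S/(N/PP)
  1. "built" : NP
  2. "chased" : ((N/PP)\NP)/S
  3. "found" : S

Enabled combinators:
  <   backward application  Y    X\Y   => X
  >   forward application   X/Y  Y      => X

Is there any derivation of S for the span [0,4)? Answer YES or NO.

YES

[0,4] S   >
  [0,1] "on" : S/(N/PP)
  [1,4] N/PP   <
    [1,2] "built" : NP
    [2,4] (N/PP)\NP   >
      [2,3] "chased" : ((N/PP)\NP)/S
      [3,4] "found" : S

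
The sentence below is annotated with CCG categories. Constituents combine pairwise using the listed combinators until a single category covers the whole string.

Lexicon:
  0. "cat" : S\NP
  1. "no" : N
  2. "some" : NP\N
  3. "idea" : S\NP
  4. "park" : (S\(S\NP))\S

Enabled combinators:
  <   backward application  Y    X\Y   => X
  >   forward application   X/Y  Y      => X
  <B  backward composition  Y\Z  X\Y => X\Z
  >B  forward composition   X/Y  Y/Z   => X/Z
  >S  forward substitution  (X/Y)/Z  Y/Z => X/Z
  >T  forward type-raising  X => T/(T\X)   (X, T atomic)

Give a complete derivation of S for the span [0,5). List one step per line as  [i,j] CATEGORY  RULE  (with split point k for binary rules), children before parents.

[0,1] S\NP  lex  "cat"
[1,2] N  lex  "no"
[1,2] NP/(NP\N)  >T
[2,3] NP\N  lex  "some"
[1,3] NP  >  k=2
[3,4] S\NP  lex  "idea"
[1,4] S  <  k=3
[4,5] (S\(S\NP))\S  lex  "park"
[1,5] S\(S\NP)  <  k=4
[0,5] S  <  k=1

[0,5] S   <
  [0,1] "cat" : S\NP
  [1,5] S\(S\NP)   <
    [1,4] S   <
      [1,3] NP   >
        [1,2] NP/(NP\N)   >T
          [1,2] "no" : N
        [2,3] "some" : NP\N
      [3,4] "idea" : S\NP
    [4,5] "park" : (S\(S\NP))\S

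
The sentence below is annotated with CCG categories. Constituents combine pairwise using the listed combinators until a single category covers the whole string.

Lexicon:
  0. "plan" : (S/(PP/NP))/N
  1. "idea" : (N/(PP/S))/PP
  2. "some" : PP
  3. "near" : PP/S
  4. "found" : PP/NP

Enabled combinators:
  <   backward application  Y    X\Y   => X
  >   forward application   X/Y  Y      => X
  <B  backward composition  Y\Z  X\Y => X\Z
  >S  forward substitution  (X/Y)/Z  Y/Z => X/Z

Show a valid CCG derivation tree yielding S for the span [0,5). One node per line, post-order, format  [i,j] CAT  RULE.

[0,5] S   >
  [0,4] S/(PP/NP)   >
    [0,1] "plan" : (S/(PP/NP))/N
    [1,4] N   >
      [1,3] N/(PP/S)   >
        [1,2] "idea" : (N/(PP/S))/PP
        [2,3] "some" : PP
      [3,4] "near" : PP/S
  [4,5] "found" : PP/NP

[0,1] (S/(PP/NP))/N  lex  "plan"
[1,2] (N/(PP/S))/PP  lex  "idea"
[2,3] PP  lex  "some"
[1,3] N/(PP/S)  >  k=2
[3,4] PP/S  lex  "near"
[1,4] N  >  k=3
[0,4] S/(PP/NP)  >  k=1
[4,5] PP/NP  lex  "found"
[0,5] S  >  k=4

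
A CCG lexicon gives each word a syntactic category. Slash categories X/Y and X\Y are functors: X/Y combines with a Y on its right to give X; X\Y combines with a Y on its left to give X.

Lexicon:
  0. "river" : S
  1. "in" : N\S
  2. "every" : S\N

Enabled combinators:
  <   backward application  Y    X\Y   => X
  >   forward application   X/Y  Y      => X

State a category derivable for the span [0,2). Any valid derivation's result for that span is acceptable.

[0,3] S   <
  [0,2] N   <
    [0,1] "river" : S
    [1,2] "in" : N\S
  [2,3] "every" : S\N

N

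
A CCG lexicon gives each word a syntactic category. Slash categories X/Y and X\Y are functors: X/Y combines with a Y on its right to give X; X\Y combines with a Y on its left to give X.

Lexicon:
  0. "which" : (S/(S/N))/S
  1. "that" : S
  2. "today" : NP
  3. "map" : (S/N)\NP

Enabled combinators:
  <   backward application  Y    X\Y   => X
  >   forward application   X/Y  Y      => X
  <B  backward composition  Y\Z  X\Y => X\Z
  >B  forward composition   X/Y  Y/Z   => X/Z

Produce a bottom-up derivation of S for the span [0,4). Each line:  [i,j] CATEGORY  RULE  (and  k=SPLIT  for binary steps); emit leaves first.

[0,1] (S/(S/N))/S  lex  "which"
[1,2] S  lex  "that"
[0,2] S/(S/N)  >  k=1
[2,3] NP  lex  "today"
[3,4] (S/N)\NP  lex  "map"
[2,4] S/N  <  k=3
[0,4] S  >  k=2

[0,4] S   >
  [0,2] S/(S/N)   >
    [0,1] "which" : (S/(S/N))/S
    [1,2] "that" : S
  [2,4] S/N   <
    [2,3] "today" : NP
    [3,4] "map" : (S/N)\NP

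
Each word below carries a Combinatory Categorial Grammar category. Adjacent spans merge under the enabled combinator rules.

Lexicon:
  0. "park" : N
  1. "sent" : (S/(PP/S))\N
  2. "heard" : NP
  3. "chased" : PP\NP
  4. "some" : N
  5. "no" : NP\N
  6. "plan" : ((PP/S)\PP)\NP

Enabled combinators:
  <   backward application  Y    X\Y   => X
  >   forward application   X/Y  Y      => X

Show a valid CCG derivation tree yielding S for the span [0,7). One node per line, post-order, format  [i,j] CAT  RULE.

[0,7] S   >
  [0,2] S/(PP/S)   <
    [0,1] "park" : N
    [1,2] "sent" : (S/(PP/S))\N
  [2,7] PP/S   <
    [2,4] PP   <
      [2,3] "heard" : NP
      [3,4] "chased" : PP\NP
    [4,7] (PP/S)\PP   <
      [4,6] NP   <
        [4,5] "some" : N
        [5,6] "no" : NP\N
      [6,7] "plan" : ((PP/S)\PP)\NP

[0,1] N  lex  "park"
[1,2] (S/(PP/S))\N  lex  "sent"
[0,2] S/(PP/S)  <  k=1
[2,3] NP  lex  "heard"
[3,4] PP\NP  lex  "chased"
[2,4] PP  <  k=3
[4,5] N  lex  "some"
[5,6] NP\N  lex  "no"
[4,6] NP  <  k=5
[6,7] ((PP/S)\PP)\NP  lex  "plan"
[4,7] (PP/S)\PP  <  k=6
[2,7] PP/S  <  k=4
[0,7] S  >  k=2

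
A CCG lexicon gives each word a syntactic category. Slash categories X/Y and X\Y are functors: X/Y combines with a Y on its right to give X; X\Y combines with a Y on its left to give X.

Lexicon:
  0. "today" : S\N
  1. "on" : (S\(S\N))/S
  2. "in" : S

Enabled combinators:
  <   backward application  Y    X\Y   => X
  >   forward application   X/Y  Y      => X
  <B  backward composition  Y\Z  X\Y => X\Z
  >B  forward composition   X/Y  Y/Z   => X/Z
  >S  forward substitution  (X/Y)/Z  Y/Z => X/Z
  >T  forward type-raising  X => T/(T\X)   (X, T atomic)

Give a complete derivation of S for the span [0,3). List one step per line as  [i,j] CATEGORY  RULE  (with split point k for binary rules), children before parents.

[0,1] S\N  lex  "today"
[1,2] (S\(S\N))/S  lex  "on"
[2,3] S  lex  "in"
[1,3] S\(S\N)  >  k=2
[0,3] S  <  k=1

[0,3] S   <
  [0,1] "today" : S\N
  [1,3] S\(S\N)   >
    [1,2] "on" : (S\(S\N))/S
    [2,3] "in" : S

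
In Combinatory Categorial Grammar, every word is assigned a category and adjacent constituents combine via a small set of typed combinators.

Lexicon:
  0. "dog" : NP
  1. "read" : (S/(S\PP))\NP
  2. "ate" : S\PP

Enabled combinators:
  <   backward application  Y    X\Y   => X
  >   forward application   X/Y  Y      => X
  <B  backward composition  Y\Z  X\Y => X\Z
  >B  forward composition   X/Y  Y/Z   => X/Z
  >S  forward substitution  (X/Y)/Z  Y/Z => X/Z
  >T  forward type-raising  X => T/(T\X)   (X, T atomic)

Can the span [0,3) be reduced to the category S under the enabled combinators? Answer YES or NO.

YES

[0,3] S   >
  [0,2] S/(S\PP)   <
    [0,1] "dog" : NP
    [1,2] "read" : (S/(S\PP))\NP
  [2,3] "ate" : S\PP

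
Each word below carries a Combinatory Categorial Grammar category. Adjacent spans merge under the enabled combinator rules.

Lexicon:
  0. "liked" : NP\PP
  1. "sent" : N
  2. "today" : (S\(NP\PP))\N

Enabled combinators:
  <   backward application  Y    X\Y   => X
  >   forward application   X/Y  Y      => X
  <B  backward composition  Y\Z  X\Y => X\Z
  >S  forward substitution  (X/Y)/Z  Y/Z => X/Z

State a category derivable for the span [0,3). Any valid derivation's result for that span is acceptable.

[0,3] S   <
  [0,1] "liked" : NP\PP
  [1,3] S\(NP\PP)   <
    [1,2] "sent" : N
    [2,3] "today" : (S\(NP\PP))\N

S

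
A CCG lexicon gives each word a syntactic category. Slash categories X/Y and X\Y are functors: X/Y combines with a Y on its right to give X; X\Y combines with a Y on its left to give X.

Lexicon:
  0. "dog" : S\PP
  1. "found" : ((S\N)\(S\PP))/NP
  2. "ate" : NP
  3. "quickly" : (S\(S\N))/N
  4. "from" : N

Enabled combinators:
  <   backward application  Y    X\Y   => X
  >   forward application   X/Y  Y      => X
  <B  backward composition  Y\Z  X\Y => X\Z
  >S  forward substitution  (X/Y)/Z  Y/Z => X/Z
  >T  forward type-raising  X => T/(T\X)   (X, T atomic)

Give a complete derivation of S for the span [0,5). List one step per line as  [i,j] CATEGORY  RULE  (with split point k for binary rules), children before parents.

[0,1] S\PP  lex  "dog"
[1,2] ((S\N)\(S\PP))/NP  lex  "found"
[2,3] NP  lex  "ate"
[1,3] (S\N)\(S\PP)  >  k=2
[0,3] S\N  <  k=1
[3,4] (S\(S\N))/N  lex  "quickly"
[4,5] N  lex  "from"
[3,5] S\(S\N)  >  k=4
[0,5] S  <  k=3

[0,5] S   <
  [0,3] S\N   <
    [0,1] "dog" : S\PP
    [1,3] (S\N)\(S\PP)   >
      [1,2] "found" : ((S\N)\(S\PP))/NP
      [2,3] "ate" : NP
  [3,5] S\(S\N)   >
    [3,4] "quickly" : (S\(S\N))/N
    [4,5] "from" : N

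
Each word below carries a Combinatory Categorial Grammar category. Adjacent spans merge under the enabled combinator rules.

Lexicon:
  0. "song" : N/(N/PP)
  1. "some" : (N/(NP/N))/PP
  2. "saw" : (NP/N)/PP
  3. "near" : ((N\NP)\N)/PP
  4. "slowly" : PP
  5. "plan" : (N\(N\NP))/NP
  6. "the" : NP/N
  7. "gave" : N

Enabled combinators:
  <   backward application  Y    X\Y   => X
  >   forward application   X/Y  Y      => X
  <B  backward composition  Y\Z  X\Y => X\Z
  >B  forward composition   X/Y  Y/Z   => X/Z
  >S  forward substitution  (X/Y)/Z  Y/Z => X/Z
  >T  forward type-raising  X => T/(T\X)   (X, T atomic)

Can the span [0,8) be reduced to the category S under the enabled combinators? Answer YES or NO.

NO

N/(N/PP) (N/(NP/N))/PP (NP/N)/PP ((N\NP)\N)/PP PP (N\(N\NP))/NP NP/N N
CKY chart[0,8] = {N, N/(N\N), NP/(NP\N), PP/(PP\N), S/(S\N)}; S ∉ chart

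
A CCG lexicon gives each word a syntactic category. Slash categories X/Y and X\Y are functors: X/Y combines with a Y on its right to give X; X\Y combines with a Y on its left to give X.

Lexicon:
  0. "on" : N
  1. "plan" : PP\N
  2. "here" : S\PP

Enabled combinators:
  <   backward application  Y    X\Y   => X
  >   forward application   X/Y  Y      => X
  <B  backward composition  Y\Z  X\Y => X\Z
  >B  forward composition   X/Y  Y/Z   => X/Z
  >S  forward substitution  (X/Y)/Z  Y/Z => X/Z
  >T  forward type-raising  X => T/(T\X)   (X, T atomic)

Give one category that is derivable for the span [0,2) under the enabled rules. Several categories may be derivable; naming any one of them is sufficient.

[0,3] S   <
  [0,2] PP   >
    [0,1] PP/(PP\N)   >T
      [0,1] "on" : N
    [1,2] "plan" : PP\N
  [2,3] "here" : S\PP

PP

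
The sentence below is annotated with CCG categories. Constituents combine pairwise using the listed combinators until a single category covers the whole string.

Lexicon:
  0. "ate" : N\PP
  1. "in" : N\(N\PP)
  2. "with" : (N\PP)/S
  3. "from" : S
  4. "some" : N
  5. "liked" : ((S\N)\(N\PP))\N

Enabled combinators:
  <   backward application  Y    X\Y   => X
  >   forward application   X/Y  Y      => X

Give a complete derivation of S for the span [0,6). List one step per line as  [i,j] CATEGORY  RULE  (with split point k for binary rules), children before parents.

[0,6] S   <
  [0,2] N   <
    [0,1] "ate" : N\PP
    [1,2] "in" : N\(N\PP)
  [2,6] S\N   <
    [2,4] N\PP   >
      [2,3] "with" : (N\PP)/S
      [3,4] "from" : S
    [4,6] (S\N)\(N\PP)   <
      [4,5] "some" : N
      [5,6] "liked" : ((S\N)\(N\PP))\N

[0,1] N\PP  lex  "ate"
[1,2] N\(N\PP)  lex  "in"
[0,2] N  <  k=1
[2,3] (N\PP)/S  lex  "with"
[3,4] S  lex  "from"
[2,4] N\PP  >  k=3
[4,5] N  lex  "some"
[5,6] ((S\N)\(N\PP))\N  lex  "liked"
[4,6] (S\N)\(N\PP)  <  k=5
[2,6] S\N  <  k=4
[0,6] S  <  k=2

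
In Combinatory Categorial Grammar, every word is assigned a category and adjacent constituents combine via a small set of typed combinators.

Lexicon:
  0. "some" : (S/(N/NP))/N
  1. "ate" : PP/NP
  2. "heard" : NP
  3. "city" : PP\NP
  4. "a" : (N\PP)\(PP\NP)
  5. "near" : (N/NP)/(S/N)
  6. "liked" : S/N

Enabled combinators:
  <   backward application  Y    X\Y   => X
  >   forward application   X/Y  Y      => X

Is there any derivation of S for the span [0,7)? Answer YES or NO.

YES

[0,7] S   >
  [0,5] S/(N/NP)   >
    [0,1] "some" : (S/(N/NP))/N
    [1,5] N   <
      [1,3] PP   >
        [1,2] "ate" : PP/NP
        [2,3] "heard" : NP
      [3,5] N\PP   <
        [3,4] "city" : PP\NP
        [4,5] "a" : (N\PP)\(PP\NP)
  [5,7] N/NP   >
    [5,6] "near" : (N/NP)/(S/N)
    [6,7] "liked" : S/N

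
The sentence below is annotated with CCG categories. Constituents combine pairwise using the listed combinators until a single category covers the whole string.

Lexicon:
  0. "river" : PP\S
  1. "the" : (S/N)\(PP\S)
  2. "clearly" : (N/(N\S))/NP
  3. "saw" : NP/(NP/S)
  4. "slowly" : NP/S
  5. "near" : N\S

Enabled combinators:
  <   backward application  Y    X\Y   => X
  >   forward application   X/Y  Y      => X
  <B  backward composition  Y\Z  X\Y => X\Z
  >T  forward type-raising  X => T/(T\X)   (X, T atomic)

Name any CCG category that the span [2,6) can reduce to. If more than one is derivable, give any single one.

[0,6] S   >
  [0,2] S/N   <
    [0,1] "river" : PP\S
    [1,2] "the" : (S/N)\(PP\S)
  [2,6] N   >
    [2,5] N/(N\S)   >
      [2,3] "clearly" : (N/(N\S))/NP
      [3,5] NP   >
        [3,4] "saw" : NP/(NP/S)
        [4,5] "slowly" : NP/S
    [5,6] "near" : N\S

N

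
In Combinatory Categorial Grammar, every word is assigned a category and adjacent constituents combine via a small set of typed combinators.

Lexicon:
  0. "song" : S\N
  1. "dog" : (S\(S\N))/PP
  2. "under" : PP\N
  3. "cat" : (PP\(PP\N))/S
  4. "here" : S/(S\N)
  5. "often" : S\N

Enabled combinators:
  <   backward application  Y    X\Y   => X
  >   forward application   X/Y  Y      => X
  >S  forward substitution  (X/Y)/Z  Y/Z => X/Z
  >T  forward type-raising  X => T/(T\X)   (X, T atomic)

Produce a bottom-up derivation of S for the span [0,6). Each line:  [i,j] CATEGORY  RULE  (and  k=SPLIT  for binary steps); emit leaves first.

[0,1] S\N  lex  "song"
[1,2] (S\(S\N))/PP  lex  "dog"
[2,3] PP\N  lex  "under"
[3,4] (PP\(PP\N))/S  lex  "cat"
[4,5] S/(S\N)  lex  "here"
[5,6] S\N  lex  "often"
[4,6] S  >  k=5
[3,6] PP\(PP\N)  >  k=4
[2,6] PP  <  k=3
[1,6] S\(S\N)  >  k=2
[0,6] S  <  k=1

[0,6] S   <
  [0,1] "song" : S\N
  [1,6] S\(S\N)   >
    [1,2] "dog" : (S\(S\N))/PP
    [2,6] PP   <
      [2,3] "under" : PP\N
      [3,6] PP\(PP\N)   >
        [3,4] "cat" : (PP\(PP\N))/S
        [4,6] S   >
          [4,5] "here" : S/(S\N)
          [5,6] "often" : S\N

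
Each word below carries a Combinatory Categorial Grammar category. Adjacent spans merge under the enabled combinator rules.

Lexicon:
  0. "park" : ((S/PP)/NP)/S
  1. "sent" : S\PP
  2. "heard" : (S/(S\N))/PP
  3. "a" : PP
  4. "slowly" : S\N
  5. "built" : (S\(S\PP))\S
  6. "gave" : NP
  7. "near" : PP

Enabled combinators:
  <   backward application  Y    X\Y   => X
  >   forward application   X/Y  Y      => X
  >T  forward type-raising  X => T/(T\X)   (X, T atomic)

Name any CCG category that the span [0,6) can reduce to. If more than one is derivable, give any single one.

(S/PP)/NP

[0,8] S   >
  [0,7] S/PP   >
    [0,6] (S/PP)/NP   >
      [0,1] "park" : ((S/PP)/NP)/S
      [1,6] S   <
        [1,2] "sent" : S\PP
        [2,6] S\(S\PP)   <
          [2,5] S   >
            [2,4] S/(S\N)   >
              [2,3] "heard" : (S/(S\N))/PP
              [3,4] "a" : PP
            [4,5] "slowly" : S\N
          [5,6] "built" : (S\(S\PP))\S
    [6,7] "gave" : NP
  [7,8] "near" : PP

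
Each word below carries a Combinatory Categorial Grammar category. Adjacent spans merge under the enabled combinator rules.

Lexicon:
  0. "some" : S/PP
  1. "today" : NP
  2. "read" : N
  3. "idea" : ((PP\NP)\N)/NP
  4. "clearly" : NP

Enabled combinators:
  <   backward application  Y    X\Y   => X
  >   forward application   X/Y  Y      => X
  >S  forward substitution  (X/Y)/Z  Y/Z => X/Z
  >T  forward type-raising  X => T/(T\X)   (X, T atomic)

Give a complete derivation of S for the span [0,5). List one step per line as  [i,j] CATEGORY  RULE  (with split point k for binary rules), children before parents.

[0,5] S   >
  [0,1] "some" : S/PP
  [1,5] PP   <
    [1,2] "today" : NP
    [2,5] PP\NP   <
      [2,3] "read" : N
      [3,5] (PP\NP)\N   >
        [3,4] "idea" : ((PP\NP)\N)/NP
        [4,5] "clearly" : NP

[0,1] S/PP  lex  "some"
[1,2] NP  lex  "today"
[2,3] N  lex  "read"
[3,4] ((PP\NP)\N)/NP  lex  "idea"
[4,5] NP  lex  "clearly"
[3,5] (PP\NP)\N  >  k=4
[2,5] PP\NP  <  k=3
[1,5] PP  <  k=2
[0,5] S  >  k=1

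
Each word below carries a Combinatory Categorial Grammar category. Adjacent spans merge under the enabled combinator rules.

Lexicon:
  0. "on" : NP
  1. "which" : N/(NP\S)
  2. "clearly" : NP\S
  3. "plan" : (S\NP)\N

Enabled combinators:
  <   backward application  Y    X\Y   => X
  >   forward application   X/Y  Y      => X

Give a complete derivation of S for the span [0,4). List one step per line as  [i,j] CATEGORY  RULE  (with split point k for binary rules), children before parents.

[0,4] S   <
  [0,1] "on" : NP
  [1,4] S\NP   <
    [1,3] N   >
      [1,2] "which" : N/(NP\S)
      [2,3] "clearly" : NP\S
    [3,4] "plan" : (S\NP)\N

[0,1] NP  lex  "on"
[1,2] N/(NP\S)  lex  "which"
[2,3] NP\S  lex  "clearly"
[1,3] N  >  k=2
[3,4] (S\NP)\N  lex  "plan"
[1,4] S\NP  <  k=3
[0,4] S  <  k=1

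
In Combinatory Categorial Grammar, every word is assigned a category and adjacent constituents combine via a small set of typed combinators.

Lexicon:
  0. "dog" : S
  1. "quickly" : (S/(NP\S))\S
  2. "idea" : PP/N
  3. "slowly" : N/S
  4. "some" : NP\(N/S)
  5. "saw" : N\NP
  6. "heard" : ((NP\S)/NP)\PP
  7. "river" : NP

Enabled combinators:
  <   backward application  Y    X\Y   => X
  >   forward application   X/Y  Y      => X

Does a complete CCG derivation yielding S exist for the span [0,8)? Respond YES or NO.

YES

[0,8] S   >
  [0,2] S/(NP\S)   <
    [0,1] "dog" : S
    [1,2] "quickly" : (S/(NP\S))\S
  [2,8] NP\S   >
    [2,7] (NP\S)/NP   <
      [2,6] PP   >
        [2,3] "idea" : PP/N
        [3,6] N   <
          [3,5] NP   <
            [3,4] "slowly" : N/S
            [4,5] "some" : NP\(N/S)
          [5,6] "saw" : N\NP
      [6,7] "heard" : ((NP\S)/NP)\PP
    [7,8] "river" : NP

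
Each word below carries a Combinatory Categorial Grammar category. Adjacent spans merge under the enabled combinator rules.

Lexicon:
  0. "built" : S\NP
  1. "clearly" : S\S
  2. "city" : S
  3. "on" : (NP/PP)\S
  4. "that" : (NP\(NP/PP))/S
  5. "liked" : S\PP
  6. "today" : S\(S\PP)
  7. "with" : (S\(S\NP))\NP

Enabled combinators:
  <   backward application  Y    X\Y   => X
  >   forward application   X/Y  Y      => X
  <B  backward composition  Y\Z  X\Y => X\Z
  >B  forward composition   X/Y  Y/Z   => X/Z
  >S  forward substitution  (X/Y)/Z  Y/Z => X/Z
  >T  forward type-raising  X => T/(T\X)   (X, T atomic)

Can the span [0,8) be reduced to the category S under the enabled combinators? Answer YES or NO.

[0,8] S   <
  [0,2] S\NP   <B
    [0,1] "built" : S\NP
    [1,2] "clearly" : S\S
  [2,8] S\(S\NP)   <
    [2,7] NP   <
      [2,4] NP/PP   <
        [2,3] "city" : S
        [3,4] "on" : (NP/PP)\S
      [4,7] NP\(NP/PP)   >
        [4,5] "that" : (NP\(NP/PP))/S
        [5,7] S   <
          [5,6] "liked" : S\PP
          [6,7] "today" : S\(S\PP)
    [7,8] "with" : (S\(S\NP))\NP

YES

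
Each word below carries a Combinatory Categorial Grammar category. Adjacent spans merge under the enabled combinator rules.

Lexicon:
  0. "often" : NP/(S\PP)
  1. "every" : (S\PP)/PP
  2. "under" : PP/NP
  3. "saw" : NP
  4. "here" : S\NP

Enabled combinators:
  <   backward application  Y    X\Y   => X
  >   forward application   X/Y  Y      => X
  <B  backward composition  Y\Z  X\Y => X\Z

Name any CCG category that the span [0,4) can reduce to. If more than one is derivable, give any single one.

NP

[0,5] S   <
  [0,4] NP   >
    [0,1] "often" : NP/(S\PP)
    [1,4] S\PP   >
      [1,2] "every" : (S\PP)/PP
      [2,4] PP   >
        [2,3] "under" : PP/NP
        [3,4] "saw" : NP
  [4,5] "here" : S\NP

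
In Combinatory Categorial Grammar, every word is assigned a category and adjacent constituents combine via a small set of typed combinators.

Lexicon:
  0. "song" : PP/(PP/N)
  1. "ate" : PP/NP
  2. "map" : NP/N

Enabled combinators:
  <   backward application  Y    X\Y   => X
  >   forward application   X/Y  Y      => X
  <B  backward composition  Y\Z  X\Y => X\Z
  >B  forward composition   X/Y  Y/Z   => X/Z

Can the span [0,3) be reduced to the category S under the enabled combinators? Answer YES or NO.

PP/(PP/N) PP/NP NP/N
CKY chart[0,3] = {PP}; S ∉ chart

NO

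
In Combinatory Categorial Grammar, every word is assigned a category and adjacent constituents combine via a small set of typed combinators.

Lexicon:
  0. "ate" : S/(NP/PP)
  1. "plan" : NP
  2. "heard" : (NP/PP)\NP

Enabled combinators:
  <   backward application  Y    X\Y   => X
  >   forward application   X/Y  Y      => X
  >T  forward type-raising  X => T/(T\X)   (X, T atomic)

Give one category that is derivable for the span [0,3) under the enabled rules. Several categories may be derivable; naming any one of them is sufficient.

[0,3] S   >
  [0,1] "ate" : S/(NP/PP)
  [1,3] NP/PP   <
    [1,2] "plan" : NP
    [2,3] "heard" : (NP/PP)\NP

S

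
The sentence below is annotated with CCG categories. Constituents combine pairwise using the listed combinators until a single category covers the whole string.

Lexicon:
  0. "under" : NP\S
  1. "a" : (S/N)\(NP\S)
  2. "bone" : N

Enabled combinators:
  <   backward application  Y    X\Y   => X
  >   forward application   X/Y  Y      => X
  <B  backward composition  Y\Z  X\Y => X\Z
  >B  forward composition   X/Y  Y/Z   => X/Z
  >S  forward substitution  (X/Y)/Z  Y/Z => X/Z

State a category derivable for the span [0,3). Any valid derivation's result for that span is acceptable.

S

[0,3] S   >
  [0,2] S/N   <
    [0,1] "under" : NP\S
    [1,2] "a" : (S/N)\(NP\S)
  [2,3] "bone" : N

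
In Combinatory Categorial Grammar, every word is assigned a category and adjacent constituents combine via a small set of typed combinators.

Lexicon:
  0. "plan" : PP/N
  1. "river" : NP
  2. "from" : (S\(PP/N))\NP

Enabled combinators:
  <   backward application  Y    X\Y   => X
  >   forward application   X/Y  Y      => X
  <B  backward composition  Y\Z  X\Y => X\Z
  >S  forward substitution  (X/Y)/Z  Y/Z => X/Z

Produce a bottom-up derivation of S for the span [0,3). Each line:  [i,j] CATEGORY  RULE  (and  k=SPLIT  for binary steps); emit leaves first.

[0,3] S   <
  [0,1] "plan" : PP/N
  [1,3] S\(PP/N)   <
    [1,2] "river" : NP
    [2,3] "from" : (S\(PP/N))\NP

[0,1] PP/N  lex  "plan"
[1,2] NP  lex  "river"
[2,3] (S\(PP/N))\NP  lex  "from"
[1,3] S\(PP/N)  <  k=2
[0,3] S  <  k=1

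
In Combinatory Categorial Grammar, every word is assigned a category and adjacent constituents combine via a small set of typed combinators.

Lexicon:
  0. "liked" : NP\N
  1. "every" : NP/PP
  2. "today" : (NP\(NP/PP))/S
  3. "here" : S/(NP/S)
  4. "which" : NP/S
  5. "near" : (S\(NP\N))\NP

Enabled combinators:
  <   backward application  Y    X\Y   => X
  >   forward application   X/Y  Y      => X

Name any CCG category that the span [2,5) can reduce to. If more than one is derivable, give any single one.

[0,6] S   <
  [0,1] "liked" : NP\N
  [1,6] S\(NP\N)   <
    [1,5] NP   <
      [1,2] "every" : NP/PP
      [2,5] NP\(NP/PP)   >
        [2,3] "today" : (NP\(NP/PP))/S
        [3,5] S   >
          [3,4] "here" : S/(NP/S)
          [4,5] "which" : NP/S
    [5,6] "near" : (S\(NP\N))\NP

NP\(NP/PP)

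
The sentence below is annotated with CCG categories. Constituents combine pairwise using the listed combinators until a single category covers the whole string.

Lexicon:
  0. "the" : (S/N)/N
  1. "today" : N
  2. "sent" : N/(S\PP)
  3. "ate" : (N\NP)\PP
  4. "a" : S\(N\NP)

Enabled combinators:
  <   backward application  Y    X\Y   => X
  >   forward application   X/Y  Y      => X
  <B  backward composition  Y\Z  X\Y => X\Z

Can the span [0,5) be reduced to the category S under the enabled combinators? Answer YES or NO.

YES

[0,5] S   >
  [0,2] S/N   >
    [0,1] "the" : (S/N)/N
    [1,2] "today" : N
  [2,5] N   >
    [2,3] "sent" : N/(S\PP)
    [3,5] S\PP   <B
      [3,4] "ate" : (N\NP)\PP
      [4,5] "a" : S\(N\NP)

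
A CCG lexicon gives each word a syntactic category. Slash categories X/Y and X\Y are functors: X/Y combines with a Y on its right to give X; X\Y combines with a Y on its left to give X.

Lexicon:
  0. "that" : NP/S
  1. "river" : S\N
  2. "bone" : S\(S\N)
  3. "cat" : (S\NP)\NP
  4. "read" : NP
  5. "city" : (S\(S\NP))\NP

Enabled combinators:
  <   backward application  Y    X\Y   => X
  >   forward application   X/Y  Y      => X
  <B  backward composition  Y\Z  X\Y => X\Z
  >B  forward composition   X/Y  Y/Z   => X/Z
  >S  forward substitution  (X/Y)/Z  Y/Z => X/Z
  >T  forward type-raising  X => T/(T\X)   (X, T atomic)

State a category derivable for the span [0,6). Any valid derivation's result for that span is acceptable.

[0,6] S   <
  [0,4] S\NP   <
    [0,3] NP   >
      [0,1] "that" : NP/S
      [1,3] S   <
        [1,2] "river" : S\N
        [2,3] "bone" : S\(S\N)
    [3,4] "cat" : (S\NP)\NP
  [4,6] S\(S\NP)   <
    [4,5] "read" : NP
    [5,6] "city" : (S\(S\NP))\NP

S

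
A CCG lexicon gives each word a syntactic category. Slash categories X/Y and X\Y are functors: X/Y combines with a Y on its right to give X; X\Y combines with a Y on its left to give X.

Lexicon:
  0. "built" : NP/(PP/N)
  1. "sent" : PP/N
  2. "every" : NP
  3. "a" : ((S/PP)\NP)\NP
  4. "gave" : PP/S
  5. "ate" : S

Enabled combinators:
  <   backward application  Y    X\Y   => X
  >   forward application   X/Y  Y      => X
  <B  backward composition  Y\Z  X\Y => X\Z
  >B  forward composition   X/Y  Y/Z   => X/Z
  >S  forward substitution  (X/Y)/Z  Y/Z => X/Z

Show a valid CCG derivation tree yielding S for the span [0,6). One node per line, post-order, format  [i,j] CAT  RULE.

[0,1] NP/(PP/N)  lex  "built"
[1,2] PP/N  lex  "sent"
[0,2] NP  >  k=1
[2,3] NP  lex  "every"
[3,4] ((S/PP)\NP)\NP  lex  "a"
[2,4] (S/PP)\NP  <  k=3
[0,4] S/PP  <  k=2
[4,5] PP/S  lex  "gave"
[5,6] S  lex  "ate"
[4,6] PP  >  k=5
[0,6] S  >  k=4

[0,6] S   >
  [0,4] S/PP   <
    [0,2] NP   >
      [0,1] "built" : NP/(PP/N)
      [1,2] "sent" : PP/N
    [2,4] (S/PP)\NP   <
      [2,3] "every" : NP
      [3,4] "a" : ((S/PP)\NP)\NP
  [4,6] PP   >
    [4,5] "gave" : PP/S
    [5,6] "ate" : S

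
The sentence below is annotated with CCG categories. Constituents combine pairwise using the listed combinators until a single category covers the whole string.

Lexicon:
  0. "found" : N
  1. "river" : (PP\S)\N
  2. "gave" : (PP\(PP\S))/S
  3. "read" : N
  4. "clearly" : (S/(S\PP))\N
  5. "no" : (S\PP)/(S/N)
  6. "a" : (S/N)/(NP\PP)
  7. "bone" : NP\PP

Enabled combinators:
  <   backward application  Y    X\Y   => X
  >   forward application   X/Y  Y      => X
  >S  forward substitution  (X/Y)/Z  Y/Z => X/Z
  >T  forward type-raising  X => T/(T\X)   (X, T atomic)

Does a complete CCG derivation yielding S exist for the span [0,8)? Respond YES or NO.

NO

N (PP\S)\N (PP\(PP\S))/S N (S/(S\PP))\N (S\PP)/(S/N) (S/N)/(NP\PP) NP\PP
CKY chart[0,8] = {N/(N\PP), NP/(NP\PP), PP, PP/(PP\PP), S/(S\PP)}; S ∉ chart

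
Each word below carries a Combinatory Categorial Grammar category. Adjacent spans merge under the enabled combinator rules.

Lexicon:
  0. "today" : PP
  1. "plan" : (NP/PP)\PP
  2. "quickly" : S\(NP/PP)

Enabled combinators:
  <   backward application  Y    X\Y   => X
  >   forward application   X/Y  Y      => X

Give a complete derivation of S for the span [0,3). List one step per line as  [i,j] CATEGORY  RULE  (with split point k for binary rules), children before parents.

[0,3] S   <
  [0,2] NP/PP   <
    [0,1] "today" : PP
    [1,2] "plan" : (NP/PP)\PP
  [2,3] "quickly" : S\(NP/PP)

[0,1] PP  lex  "today"
[1,2] (NP/PP)\PP  lex  "plan"
[0,2] NP/PP  <  k=1
[2,3] S\(NP/PP)  lex  "quickly"
[0,3] S  <  k=2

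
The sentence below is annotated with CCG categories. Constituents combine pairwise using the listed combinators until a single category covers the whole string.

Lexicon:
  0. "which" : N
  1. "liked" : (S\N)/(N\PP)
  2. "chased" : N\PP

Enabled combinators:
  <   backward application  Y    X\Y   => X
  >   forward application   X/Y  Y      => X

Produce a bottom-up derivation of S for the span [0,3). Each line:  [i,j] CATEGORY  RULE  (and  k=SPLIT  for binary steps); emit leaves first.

[0,1] N  lex  "which"
[1,2] (S\N)/(N\PP)  lex  "liked"
[2,3] N\PP  lex  "chased"
[1,3] S\N  >  k=2
[0,3] S  <  k=1

[0,3] S   <
  [0,1] "which" : N
  [1,3] S\N   >
    [1,2] "liked" : (S\N)/(N\PP)
    [2,3] "chased" : N\PP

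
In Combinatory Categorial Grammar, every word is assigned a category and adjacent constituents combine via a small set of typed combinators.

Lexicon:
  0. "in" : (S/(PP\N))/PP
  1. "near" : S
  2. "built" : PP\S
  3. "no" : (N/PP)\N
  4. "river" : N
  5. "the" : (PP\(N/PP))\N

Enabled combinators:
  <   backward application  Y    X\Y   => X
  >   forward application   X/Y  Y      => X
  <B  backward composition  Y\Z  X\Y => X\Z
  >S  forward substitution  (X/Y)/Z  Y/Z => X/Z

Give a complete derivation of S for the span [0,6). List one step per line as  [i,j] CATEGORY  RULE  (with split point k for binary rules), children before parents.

[0,1] (S/(PP\N))/PP  lex  "in"
[1,2] S  lex  "near"
[2,3] PP\S  lex  "built"
[1,3] PP  <  k=2
[0,3] S/(PP\N)  >  k=1
[3,4] (N/PP)\N  lex  "no"
[4,5] N  lex  "river"
[5,6] (PP\(N/PP))\N  lex  "the"
[4,6] PP\(N/PP)  <  k=5
[3,6] PP\N  <B  k=4
[0,6] S  >  k=3

[0,6] S   >
  [0,3] S/(PP\N)   >
    [0,1] "in" : (S/(PP\N))/PP
    [1,3] PP   <
      [1,2] "near" : S
      [2,3] "built" : PP\S
  [3,6] PP\N   <B
    [3,4] "no" : (N/PP)\N
    [4,6] PP\(N/PP)   <
      [4,5] "river" : N
      [5,6] "the" : (PP\(N/PP))\N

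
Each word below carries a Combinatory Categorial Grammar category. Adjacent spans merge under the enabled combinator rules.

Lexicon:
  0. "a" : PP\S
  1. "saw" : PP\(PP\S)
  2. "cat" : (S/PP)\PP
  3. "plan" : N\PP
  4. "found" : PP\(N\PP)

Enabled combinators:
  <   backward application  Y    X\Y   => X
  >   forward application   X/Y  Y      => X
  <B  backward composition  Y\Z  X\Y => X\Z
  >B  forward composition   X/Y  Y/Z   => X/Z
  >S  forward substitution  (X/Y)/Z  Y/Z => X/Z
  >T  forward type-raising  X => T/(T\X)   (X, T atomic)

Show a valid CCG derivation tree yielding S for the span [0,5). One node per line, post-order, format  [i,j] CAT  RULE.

[0,5] S   >
  [0,3] S/PP   <
    [0,2] PP   <
      [0,1] "a" : PP\S
      [1,2] "saw" : PP\(PP\S)
    [2,3] "cat" : (S/PP)\PP
  [3,5] PP   <
    [3,4] "plan" : N\PP
    [4,5] "found" : PP\(N\PP)

[0,1] PP\S  lex  "a"
[1,2] PP\(PP\S)  lex  "saw"
[0,2] PP  <  k=1
[2,3] (S/PP)\PP  lex  "cat"
[0,3] S/PP  <  k=2
[3,4] N\PP  lex  "plan"
[4,5] PP\(N\PP)  lex  "found"
[3,5] PP  <  k=4
[0,5] S  >  k=3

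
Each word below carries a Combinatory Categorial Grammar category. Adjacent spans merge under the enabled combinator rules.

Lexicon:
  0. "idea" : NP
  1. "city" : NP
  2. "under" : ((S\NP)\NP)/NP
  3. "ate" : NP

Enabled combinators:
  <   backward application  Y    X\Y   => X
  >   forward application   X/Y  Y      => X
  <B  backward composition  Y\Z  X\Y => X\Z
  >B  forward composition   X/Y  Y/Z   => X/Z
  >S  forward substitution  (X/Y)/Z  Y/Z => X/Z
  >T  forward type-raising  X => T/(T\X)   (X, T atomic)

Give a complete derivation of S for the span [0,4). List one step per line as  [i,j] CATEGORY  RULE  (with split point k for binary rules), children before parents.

[0,4] S   >
  [0,1] S/(S\NP)   >T
    [0,1] "idea" : NP
  [1,4] S\NP   <
    [1,2] "city" : NP
    [2,4] (S\NP)\NP   >
      [2,3] "under" : ((S\NP)\NP)/NP
      [3,4] "ate" : NP

[0,1] NP  lex  "idea"
[0,1] S/(S\NP)  >T
[1,2] NP  lex  "city"
[2,3] ((S\NP)\NP)/NP  lex  "under"
[3,4] NP  lex  "ate"
[2,4] (S\NP)\NP  >  k=3
[1,4] S\NP  <  k=2
[0,4] S  >  k=1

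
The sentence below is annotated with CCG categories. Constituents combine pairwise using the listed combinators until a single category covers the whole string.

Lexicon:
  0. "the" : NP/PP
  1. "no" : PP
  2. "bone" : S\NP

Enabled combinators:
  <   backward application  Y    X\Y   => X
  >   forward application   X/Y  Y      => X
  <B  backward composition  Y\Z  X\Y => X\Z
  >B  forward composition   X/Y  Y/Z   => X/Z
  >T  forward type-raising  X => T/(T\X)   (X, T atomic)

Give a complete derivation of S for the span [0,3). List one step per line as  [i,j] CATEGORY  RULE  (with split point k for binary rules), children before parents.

[0,3] S   <
  [0,2] NP   >
    [0,1] "the" : NP/PP
    [1,2] "no" : PP
  [2,3] "bone" : S\NP

[0,1] NP/PP  lex  "the"
[1,2] PP  lex  "no"
[0,2] NP  >  k=1
[2,3] S\NP  lex  "bone"
[0,3] S  <  k=2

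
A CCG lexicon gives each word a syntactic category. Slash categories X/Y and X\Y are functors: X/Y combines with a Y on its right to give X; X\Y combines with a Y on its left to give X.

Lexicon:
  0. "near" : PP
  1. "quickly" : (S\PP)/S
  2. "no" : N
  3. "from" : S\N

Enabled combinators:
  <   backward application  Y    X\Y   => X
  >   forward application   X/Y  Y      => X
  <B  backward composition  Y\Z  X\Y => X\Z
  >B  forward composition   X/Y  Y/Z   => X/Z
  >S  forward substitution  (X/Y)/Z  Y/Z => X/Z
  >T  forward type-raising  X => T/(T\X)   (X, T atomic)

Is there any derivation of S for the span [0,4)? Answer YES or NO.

[0,4] S   <
  [0,1] "near" : PP
  [1,4] S\PP   >
    [1,2] "quickly" : (S\PP)/S
    [2,4] S   <
      [2,3] "no" : N
      [3,4] "from" : S\N

YES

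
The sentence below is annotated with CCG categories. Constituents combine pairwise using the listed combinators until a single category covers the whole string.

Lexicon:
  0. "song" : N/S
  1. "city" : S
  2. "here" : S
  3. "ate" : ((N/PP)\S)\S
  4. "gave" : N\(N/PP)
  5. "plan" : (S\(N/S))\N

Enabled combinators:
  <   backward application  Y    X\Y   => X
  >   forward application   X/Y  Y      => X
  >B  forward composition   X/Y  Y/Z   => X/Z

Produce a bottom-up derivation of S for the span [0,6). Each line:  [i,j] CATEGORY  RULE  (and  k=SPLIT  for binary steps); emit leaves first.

[0,1] N/S  lex  "song"
[1,2] S  lex  "city"
[2,3] S  lex  "here"
[3,4] ((N/PP)\S)\S  lex  "ate"
[2,4] (N/PP)\S  <  k=3
[1,4] N/PP  <  k=2
[4,5] N\(N/PP)  lex  "gave"
[1,5] N  <  k=4
[5,6] (S\(N/S))\N  lex  "plan"
[1,6] S\(N/S)  <  k=5
[0,6] S  <  k=1

[0,6] S   <
  [0,1] "song" : N/S
  [1,6] S\(N/S)   <
    [1,5] N   <
      [1,4] N/PP   <
        [1,2] "city" : S
        [2,4] (N/PP)\S   <
          [2,3] "here" : S
          [3,4] "ate" : ((N/PP)\S)\S
      [4,5] "gave" : N\(N/PP)
    [5,6] "plan" : (S\(N/S))\N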